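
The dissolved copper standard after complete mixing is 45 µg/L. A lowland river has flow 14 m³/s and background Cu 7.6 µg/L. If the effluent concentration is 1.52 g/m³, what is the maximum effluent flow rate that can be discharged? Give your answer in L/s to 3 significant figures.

355 L/s

7.6 µg/L = 0.0076 mg/L.
45 µg/L = 0.045 mg/L.
Mass balance at complete mixing: C_std·(Q_w + Q_r) = Q_w·C_e + Q_r·C_b.
Rearranging, Q_w = Q_r·(C_std − C_b)/(C_e − C_std) = 14·(0.045 − 0.0076) / (1.52 − 0.045) = 0.355 m³/s.
= 355 L/s.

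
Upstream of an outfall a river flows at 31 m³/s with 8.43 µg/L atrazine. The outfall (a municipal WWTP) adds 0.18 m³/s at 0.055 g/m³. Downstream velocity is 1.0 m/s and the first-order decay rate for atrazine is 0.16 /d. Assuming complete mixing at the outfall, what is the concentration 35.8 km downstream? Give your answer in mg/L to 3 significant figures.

8.43 µg/L = 0.00843 mg/L.
After complete mixing, C₀ = (0.18·0.055 + 31·0.00843) / 31.18 = 0.008699 mg/L.
Travel time t = 3.58e+04 m / 1.0 m/s = 3.58e+04 s = 0.4144 d.
C = 0.008699·exp(−0.16·0.4144) = 0.008699·0.9359 = 0.008141 mg/L.

0.00814 mg/L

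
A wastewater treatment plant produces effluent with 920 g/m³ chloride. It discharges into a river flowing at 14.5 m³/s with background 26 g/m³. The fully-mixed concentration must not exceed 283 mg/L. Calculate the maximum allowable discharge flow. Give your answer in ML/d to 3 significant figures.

Mass balance at complete mixing: C_std·(Q_w + Q_r) = Q_w·C_e + Q_r·C_b.
Rearranging, Q_w = Q_r·(C_std − C_b)/(C_e − C_std) = 14.5·(283 − 26) / (920 − 283) = 5.85 m³/s.
= 505.4 ML/d.

505 ML/d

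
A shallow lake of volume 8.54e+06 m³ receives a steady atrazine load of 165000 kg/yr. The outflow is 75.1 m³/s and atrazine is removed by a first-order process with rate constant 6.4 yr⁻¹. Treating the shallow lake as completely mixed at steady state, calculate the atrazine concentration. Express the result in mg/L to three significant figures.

Outflow Q = 75.1 m³/s × 3.156e+07 s/yr = 2.37e+09 m³/yr.
Steady-state CSTR mass balance: W = Q·C + k·V·C, so C = W/(Q + kV).
Q + kV = 2.37e+09 + 6.4·8.54e+06 = 2.425e+09 m³/yr.
C = 165000/2.425e+09 = 6.805e-05 kg/m³ = 0.06805 mg/L.

0.0681 mg/L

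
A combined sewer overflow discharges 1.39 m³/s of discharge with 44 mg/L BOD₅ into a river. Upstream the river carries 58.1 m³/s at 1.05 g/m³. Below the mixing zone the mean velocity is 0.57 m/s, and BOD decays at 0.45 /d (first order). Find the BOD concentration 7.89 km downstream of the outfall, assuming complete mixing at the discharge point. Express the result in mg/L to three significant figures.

1.91 mg/L

After complete mixing, C₀ = (1.39·44 + 58.1·1.05) / 59.49 = 2.054 mg/L.
Travel time t = 7890 m / 0.57 m/s = 1.384e+04 s = 0.1602 d.
C = 2.054·exp(−0.45·0.1602) = 2.054·0.9304 = 1.911 mg/L.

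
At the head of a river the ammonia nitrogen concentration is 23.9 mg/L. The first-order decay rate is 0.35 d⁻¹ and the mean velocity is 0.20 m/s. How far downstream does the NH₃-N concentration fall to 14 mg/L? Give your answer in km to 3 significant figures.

From C = C₀·e^(−kt), t = ln(C₀/C)/k = ln(23.9/14)/0.35 = 0.5348/0.35 = 1.528 d.
Distance = v·t = 0.20 m/s × 1.32e+05 s = 2.64e+04 m = 26.4 km.

26.4 km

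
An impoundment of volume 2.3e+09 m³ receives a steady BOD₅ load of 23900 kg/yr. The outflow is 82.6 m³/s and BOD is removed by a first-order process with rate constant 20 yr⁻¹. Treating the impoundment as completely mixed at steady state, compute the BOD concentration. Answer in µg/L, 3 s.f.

0.492 µg/L

Outflow Q = 82.6 m³/s × 3.156e+07 s/yr = 2.607e+09 m³/yr.
Steady-state CSTR mass balance: W = Q·C + k·V·C, so C = W/(Q + kV).
Q + kV = 2.607e+09 + 20·2.3e+09 = 4.861e+10 m³/yr.
C = 23900/4.861e+10 = 4.917e-07 kg/m³ = 0.0004917 mg/L = 0.4917 µg/L.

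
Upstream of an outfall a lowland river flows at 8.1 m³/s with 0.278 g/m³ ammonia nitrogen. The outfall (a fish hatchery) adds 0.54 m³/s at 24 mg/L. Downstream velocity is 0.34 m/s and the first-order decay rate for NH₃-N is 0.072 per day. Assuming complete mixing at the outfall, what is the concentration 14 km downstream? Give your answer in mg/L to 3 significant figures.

1.70 mg/L

After complete mixing, C₀ = (0.54·24 + 8.1·0.278) / 8.64 = 1.761 mg/L.
Travel time t = 1.4e+04 m / 0.34 m/s = 4.118e+04 s = 0.4766 d.
C = 1.761·exp(−0.072·0.4766) = 1.761·0.9663 = 1.701 mg/L.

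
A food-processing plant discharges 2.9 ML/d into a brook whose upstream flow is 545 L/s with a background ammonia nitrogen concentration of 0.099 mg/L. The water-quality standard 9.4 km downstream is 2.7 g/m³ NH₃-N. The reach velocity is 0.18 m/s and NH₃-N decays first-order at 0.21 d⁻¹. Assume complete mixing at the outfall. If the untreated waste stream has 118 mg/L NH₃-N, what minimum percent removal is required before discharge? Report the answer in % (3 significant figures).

2.9 ML/d = 0.03356 m³/s.
545 L/s = 0.545 m³/s.
Travel time to the compliance point: t = 9400/0.18 = 5.222e+04 s = 0.6044 d; decay factor exp(−0.21·0.6044) = 0.8808.
So the concentration just after mixing may be at most 2.7/0.8808 = 3.065 mg/L.
Mass balance: 3.065·0.5786 = 0.03356·Cₑ + 0.545·0.099.
Cₑ = (1.774 − 0.05396) / 0.03356 = 51.23 mg/L.
Required removal = 1 − 51.23/118 = 56.58 %.

56.6 %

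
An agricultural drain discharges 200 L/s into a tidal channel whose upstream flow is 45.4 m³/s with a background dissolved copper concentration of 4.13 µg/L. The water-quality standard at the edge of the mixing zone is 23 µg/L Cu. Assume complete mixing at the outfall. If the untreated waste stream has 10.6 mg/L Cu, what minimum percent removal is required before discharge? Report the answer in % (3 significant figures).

59.4 %

200 L/s = 0.2 m³/s.
4.13 µg/L = 0.00413 mg/L.
23 µg/L = 0.023 mg/L.
Mass balance: 0.023·45.6 = 0.2·Cₑ + 45.4·0.00413.
Cₑ = (1.049 − 0.1875) / 0.2 = 4.306 mg/L.
Required removal = 1 − 4.306/10.6 = 59.37 %.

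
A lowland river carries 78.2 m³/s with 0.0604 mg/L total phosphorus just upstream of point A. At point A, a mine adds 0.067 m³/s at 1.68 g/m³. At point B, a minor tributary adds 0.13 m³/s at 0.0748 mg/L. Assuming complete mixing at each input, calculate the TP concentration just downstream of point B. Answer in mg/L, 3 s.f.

0.0618 mg/L

After input A: C = (78.2·0.0604 + 0.067·1.68) / 78.27 = 0.06179 mg/L.
After input B: C = (78.27·0.06179 + 0.13·0.0748) / 78.4 = 0.06181 mg/L.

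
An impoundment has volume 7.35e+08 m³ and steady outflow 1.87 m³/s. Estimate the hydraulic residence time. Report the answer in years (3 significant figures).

Q = 1.87 m³/s × 3.156e+07 s/yr = 5.901e+07 m³/yr.
Hydraulic residence time τ = V/Q = 7.35e+08/5.901e+07 = 12.45 yr.

12.5 yr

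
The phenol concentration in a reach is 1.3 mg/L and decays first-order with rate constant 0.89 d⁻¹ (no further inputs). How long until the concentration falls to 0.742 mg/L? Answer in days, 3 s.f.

0.630 d

t = ln(C₀/C)/k = ln(1.3/0.742)/0.89 = 0.5608/0.89 = 0.6301 d.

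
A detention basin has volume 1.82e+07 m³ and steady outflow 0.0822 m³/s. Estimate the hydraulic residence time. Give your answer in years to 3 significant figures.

Q = 0.0822 m³/s × 3.156e+07 s/yr = 2.594e+06 m³/yr.
Hydraulic residence time τ = V/Q = 1.82e+07/2.594e+06 = 7.016 yr.

7.02 yr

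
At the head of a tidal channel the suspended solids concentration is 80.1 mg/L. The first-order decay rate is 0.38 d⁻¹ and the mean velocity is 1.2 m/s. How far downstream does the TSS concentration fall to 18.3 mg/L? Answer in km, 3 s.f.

From C = C₀·e^(−kt), t = ln(C₀/C)/k = ln(80.1/18.3)/0.38 = 1.476/0.38 = 3.885 d.
Distance = v·t = 1.2 m/s × 3.357e+05 s = 4.028e+05 m = 402.8 km.

403 km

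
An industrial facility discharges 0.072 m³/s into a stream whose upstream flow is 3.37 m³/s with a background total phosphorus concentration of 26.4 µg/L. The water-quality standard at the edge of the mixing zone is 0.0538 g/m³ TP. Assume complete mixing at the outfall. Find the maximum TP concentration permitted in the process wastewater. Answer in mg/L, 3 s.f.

1.34 mg/L

26.4 µg/L = 0.0264 mg/L.
Mass balance: 0.0538·3.442 = 0.072·Cₑ + 3.37·0.0264.
Cₑ = (0.1852 − 0.08897) / 0.072 = 1.336 mg/L.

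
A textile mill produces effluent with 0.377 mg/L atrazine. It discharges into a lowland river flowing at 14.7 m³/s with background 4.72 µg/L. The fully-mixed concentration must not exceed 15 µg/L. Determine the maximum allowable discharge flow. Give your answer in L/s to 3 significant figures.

4.72 µg/L = 0.00472 mg/L.
15 µg/L = 0.015 mg/L.
Mass balance at complete mixing: C_std·(Q_w + Q_r) = Q_w·C_e + Q_r·C_b.
Rearranging, Q_w = Q_r·(C_std − C_b)/(C_e − C_std) = 14.7·(0.015 − 0.00472) / (0.377 − 0.015) = 0.4174 m³/s.
= 417.4 L/s.

417 L/s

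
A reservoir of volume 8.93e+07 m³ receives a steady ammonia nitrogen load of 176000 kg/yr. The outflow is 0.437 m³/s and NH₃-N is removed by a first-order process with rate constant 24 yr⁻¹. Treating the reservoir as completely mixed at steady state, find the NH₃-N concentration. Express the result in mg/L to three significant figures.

Outflow Q = 0.437 m³/s × 3.156e+07 s/yr = 1.379e+07 m³/yr.
Steady-state CSTR mass balance: W = Q·C + k·V·C, so C = W/(Q + kV).
Q + kV = 1.379e+07 + 24·8.93e+07 = 2.157e+09 m³/yr.
C = 176000/2.157e+09 = 8.16e-05 kg/m³ = 0.0816 mg/L.

0.0816 mg/L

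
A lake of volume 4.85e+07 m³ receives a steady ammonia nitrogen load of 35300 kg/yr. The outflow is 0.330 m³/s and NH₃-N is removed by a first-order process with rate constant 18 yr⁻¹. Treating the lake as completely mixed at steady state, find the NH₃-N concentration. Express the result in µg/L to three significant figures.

Outflow Q = 0.330 m³/s × 3.156e+07 s/yr = 1.041e+07 m³/yr.
Steady-state CSTR mass balance: W = Q·C + k·V·C, so C = W/(Q + kV).
Q + kV = 1.041e+07 + 18·4.85e+07 = 8.834e+08 m³/yr.
C = 35300/8.834e+08 = 3.996e-05 kg/m³ = 0.03996 mg/L = 39.96 µg/L.

40.0 µg/L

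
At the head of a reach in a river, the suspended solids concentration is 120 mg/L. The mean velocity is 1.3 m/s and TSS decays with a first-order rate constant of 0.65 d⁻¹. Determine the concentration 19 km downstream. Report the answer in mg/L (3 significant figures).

Travel time t = 19 km / 1.3 m/s = 1.9e+04/1.3 = 1.462e+04 s = 0.1692 d.
First-order decay: C = 120·exp(−0.65·0.1692) = 120·0.8959 = 107.5 mg/L.

108 mg/L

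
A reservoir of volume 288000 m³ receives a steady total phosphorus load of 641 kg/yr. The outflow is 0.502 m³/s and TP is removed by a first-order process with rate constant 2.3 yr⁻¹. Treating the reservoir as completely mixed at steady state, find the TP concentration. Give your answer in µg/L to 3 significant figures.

38.8 µg/L

Outflow Q = 0.502 m³/s × 3.156e+07 s/yr = 1.584e+07 m³/yr.
Steady-state CSTR mass balance: W = Q·C + k·V·C, so C = W/(Q + kV).
Q + kV = 1.584e+07 + 2.3·288000 = 1.65e+07 m³/yr.
C = 641/1.65e+07 = 3.884e-05 kg/m³ = 0.03884 mg/L = 38.84 µg/L.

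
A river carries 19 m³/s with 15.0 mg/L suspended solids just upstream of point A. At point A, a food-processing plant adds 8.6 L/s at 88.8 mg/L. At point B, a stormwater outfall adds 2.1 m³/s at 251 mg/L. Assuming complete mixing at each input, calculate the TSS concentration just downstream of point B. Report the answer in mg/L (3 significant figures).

38.5 mg/L

8.6 L/s = 0.0086 m³/s.
After input A: C = (19·15 + 0.0086·88.8) / 19.01 = 15.03 mg/L.
After input B: C = (19.01·15.03 + 2.1·251) / 21.11 = 38.51 mg/L.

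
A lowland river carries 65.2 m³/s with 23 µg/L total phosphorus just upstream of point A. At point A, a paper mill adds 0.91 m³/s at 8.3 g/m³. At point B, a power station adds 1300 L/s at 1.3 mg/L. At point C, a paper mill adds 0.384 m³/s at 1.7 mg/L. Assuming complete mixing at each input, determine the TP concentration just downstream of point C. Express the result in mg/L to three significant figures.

23 µg/L = 0.023 mg/L.
After input A: C = (65.2·0.023 + 0.91·8.3) / 66.11 = 0.1369 mg/L.
1300 L/s = 1.3 m³/s.
After input B: C = (66.11·0.1369 + 1.3·1.3) / 67.41 = 0.1594 mg/L.
After input C: C = (67.41·0.1594 + 0.384·1.7) / 67.79 = 0.1681 mg/L.

0.168 mg/L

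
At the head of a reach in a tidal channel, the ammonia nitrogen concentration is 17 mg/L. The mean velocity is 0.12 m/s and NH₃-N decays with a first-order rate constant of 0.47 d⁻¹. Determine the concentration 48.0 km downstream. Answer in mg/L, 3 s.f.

1.93 mg/L

Travel time t = 48.0 km / 0.12 m/s = 4.8e+04/0.12 = 4e+05 s = 4.63 d.
First-order decay: C = 17·exp(−0.47·4.63) = 17·0.1135 = 1.93 mg/L.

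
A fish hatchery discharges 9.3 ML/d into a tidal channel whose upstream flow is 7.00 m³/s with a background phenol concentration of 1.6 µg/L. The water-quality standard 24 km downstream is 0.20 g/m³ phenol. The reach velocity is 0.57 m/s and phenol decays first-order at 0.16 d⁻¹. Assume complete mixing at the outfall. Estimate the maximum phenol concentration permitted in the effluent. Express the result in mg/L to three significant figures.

9.3 ML/d = 0.1076 m³/s.
1.6 µg/L = 0.0016 mg/L.
Travel time to the compliance point: t = 2.4e+04/0.57 = 4.211e+04 s = 0.4873 d; decay factor exp(−0.16·0.4873) = 0.925.
So the concentration just after mixing may be at most 0.2/0.925 = 0.2162 mg/L.
Mass balance: 0.2162·7.108 = 0.1076·Cₑ + 7·0.0016.
Cₑ = (1.537 − 0.0112) / 0.1076 = 14.17 mg/L.

14.2 mg/L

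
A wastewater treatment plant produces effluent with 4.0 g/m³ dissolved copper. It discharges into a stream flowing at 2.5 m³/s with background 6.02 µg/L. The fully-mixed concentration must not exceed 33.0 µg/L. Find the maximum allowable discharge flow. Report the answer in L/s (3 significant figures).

17.0 L/s

6.02 µg/L = 0.00602 mg/L.
33.0 µg/L = 0.033 mg/L.
Mass balance at complete mixing: C_std·(Q_w + Q_r) = Q_w·C_e + Q_r·C_b.
Rearranging, Q_w = Q_r·(C_std − C_b)/(C_e − C_std) = 2.5·(0.033 − 0.00602) / (4 − 0.033) = 0.017 m³/s.
= 17 L/s.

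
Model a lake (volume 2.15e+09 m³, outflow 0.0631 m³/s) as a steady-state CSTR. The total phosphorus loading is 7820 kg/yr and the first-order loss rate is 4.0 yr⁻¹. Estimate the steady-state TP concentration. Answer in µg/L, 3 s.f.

0.909 µg/L

Outflow Q = 0.0631 m³/s × 3.156e+07 s/yr = 1.991e+06 m³/yr.
Steady-state CSTR mass balance: W = Q·C + k·V·C, so C = W/(Q + kV).
Q + kV = 1.991e+06 + 4.0·2.15e+09 = 8.602e+09 m³/yr.
C = 7820/8.602e+09 = 9.091e-07 kg/m³ = 0.0009091 mg/L = 0.9091 µg/L.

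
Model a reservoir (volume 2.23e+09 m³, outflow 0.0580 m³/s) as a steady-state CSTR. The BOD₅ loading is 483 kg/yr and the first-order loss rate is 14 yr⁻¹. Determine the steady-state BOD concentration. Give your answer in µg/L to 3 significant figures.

Outflow Q = 0.0580 m³/s × 3.156e+07 s/yr = 1.83e+06 m³/yr.
Steady-state CSTR mass balance: W = Q·C + k·V·C, so C = W/(Q + kV).
Q + kV = 1.83e+06 + 14·2.23e+09 = 3.122e+10 m³/yr.
C = 483/3.122e+10 = 1.547e-08 kg/m³ = 1.547e-05 mg/L = 0.01547 µg/L.

0.0155 µg/L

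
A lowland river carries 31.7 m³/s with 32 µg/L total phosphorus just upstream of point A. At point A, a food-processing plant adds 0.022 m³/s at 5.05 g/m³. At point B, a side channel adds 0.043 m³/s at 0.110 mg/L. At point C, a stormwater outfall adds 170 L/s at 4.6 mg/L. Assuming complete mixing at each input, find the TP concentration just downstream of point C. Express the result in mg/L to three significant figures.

0.0599 mg/L

32 µg/L = 0.032 mg/L.
After input A: C = (31.7·0.032 + 0.022·5.05) / 31.72 = 0.03548 mg/L.
After input B: C = (31.72·0.03548 + 0.043·0.11) / 31.76 = 0.03558 mg/L.
170 L/s = 0.17 m³/s.
After input C: C = (31.76·0.03558 + 0.17·4.6) / 31.93 = 0.05988 mg/L.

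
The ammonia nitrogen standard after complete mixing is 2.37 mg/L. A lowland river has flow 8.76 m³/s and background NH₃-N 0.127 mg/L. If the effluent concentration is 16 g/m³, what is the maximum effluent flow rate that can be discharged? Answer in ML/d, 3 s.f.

Mass balance at complete mixing: C_std·(Q_w + Q_r) = Q_w·C_e + Q_r·C_b.
Rearranging, Q_w = Q_r·(C_std − C_b)/(C_e − C_std) = 8.76·(2.37 − 0.127) / (16 − 2.37) = 1.442 m³/s.
= 124.6 ML/d.

125 ML/d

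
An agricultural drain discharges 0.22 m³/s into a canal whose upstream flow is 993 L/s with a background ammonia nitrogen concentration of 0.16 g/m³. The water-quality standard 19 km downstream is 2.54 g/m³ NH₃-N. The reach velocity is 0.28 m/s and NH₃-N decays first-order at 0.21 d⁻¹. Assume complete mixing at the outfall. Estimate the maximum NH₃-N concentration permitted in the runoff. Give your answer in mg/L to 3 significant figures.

15.8 mg/L

993 L/s = 0.993 m³/s.
Travel time to the compliance point: t = 1.9e+04/0.28 = 6.786e+04 s = 0.7854 d; decay factor exp(−0.21·0.7854) = 0.848.
So the concentration just after mixing may be at most 2.54/0.848 = 2.995 mg/L.
Mass balance: 2.995·1.213 = 0.22·Cₑ + 0.993·0.16.
Cₑ = (3.633 − 0.1589) / 0.22 = 15.79 mg/L.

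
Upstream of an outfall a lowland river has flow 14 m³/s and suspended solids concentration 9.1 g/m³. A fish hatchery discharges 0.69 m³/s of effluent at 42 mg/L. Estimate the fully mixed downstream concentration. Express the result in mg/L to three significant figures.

By mass balance at complete mixing, C = (0.69·42 + 14·9.1) / (0.69 + 14) = 156.4/14.69 = 10.65 mg/L.

10.6 mg/L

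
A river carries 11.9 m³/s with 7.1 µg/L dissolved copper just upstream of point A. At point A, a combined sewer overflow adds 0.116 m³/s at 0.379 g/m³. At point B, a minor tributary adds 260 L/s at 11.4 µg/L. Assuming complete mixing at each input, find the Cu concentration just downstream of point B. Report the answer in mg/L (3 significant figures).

0.0107 mg/L

7.1 µg/L = 0.0071 mg/L.
After input A: C = (11.9·0.0071 + 0.116·0.379) / 12.02 = 0.01069 mg/L.
260 L/s = 0.26 m³/s.
11.4 µg/L = 0.0114 mg/L.
After input B: C = (12.02·0.01069 + 0.26·0.0114) / 12.28 = 0.01071 mg/L.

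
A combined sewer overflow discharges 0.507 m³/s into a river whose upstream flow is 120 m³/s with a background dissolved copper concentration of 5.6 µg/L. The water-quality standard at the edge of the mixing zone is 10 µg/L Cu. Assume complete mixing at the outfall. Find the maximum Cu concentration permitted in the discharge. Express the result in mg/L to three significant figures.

5.6 µg/L = 0.0056 mg/L.
10 µg/L = 0.01 mg/L.
Mass balance: 0.01·120.5 = 0.507·Cₑ + 120·0.0056.
Cₑ = (1.205 − 0.672) / 0.507 = 1.051 mg/L.

1.05 mg/L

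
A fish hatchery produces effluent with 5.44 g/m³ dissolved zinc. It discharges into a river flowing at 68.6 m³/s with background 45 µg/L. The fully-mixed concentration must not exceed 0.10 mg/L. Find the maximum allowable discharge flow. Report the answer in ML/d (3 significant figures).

61.0 ML/d

45 µg/L = 0.045 mg/L.
Mass balance at complete mixing: C_std·(Q_w + Q_r) = Q_w·C_e + Q_r·C_b.
Rearranging, Q_w = Q_r·(C_std − C_b)/(C_e − C_std) = 68.6·(0.1 − 0.045) / (5.44 − 0.1) = 0.7066 m³/s.
= 61.05 ML/d.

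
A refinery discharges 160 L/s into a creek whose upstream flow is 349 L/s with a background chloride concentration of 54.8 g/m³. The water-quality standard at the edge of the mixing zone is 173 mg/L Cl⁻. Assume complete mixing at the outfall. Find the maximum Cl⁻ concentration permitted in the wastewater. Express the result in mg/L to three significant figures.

160 L/s = 0.16 m³/s.
349 L/s = 0.349 m³/s.
Mass balance: 173·0.509 = 0.16·Cₑ + 0.349·54.8.
Cₑ = (88.06 − 19.13) / 0.16 = 430.8 mg/L.

431 mg/L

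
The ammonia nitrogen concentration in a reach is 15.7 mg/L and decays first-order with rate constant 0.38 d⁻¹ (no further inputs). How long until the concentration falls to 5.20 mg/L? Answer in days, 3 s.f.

2.91 d

t = ln(C₀/C)/k = ln(15.7/5.20)/0.38 = 1.105/0.38 = 2.908 d.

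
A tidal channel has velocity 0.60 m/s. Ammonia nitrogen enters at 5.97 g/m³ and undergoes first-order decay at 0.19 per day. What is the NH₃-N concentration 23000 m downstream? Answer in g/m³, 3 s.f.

Travel time t = 23000 m / 0.60 m/s = 2.3e+04/0.60 = 3.833e+04 s = 0.4437 d.
First-order decay: C = 5.97·exp(−0.19·0.4437) = 5.97·0.9192 = 5.487 g/m³.

5.49 g/m³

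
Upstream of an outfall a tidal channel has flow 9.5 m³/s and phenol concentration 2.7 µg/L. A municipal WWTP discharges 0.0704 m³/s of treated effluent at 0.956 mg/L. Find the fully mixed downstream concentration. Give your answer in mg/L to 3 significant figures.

2.7 µg/L = 0.0027 mg/L.
Flow-weighted mixing gives C = (0.0704·0.956 + 9.5·0.0027) / (0.0704 + 9.5) = 0.09295/9.57 = 0.009712 mg/L.

0.00971 mg/L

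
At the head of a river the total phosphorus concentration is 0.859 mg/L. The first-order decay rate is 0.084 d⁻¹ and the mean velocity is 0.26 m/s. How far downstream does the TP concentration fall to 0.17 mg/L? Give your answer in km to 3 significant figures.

From C = C₀·e^(−kt), t = ln(C₀/C)/k = ln(0.859/0.17)/0.084 = 1.62/0.084 = 19.29 d.
Distance = v·t = 0.26 m/s × 1.666e+06 s = 4.332e+05 m = 433.2 km.

433 km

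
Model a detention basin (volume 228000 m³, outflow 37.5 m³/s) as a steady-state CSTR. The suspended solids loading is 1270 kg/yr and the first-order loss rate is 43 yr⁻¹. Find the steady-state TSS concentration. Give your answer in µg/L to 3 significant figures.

1.06 µg/L

Outflow Q = 37.5 m³/s × 3.156e+07 s/yr = 1.183e+09 m³/yr.
Steady-state CSTR mass balance: W = Q·C + k·V·C, so C = W/(Q + kV).
Q + kV = 1.183e+09 + 43·228000 = 1.193e+09 m³/yr.
C = 1270/1.193e+09 = 1.064e-06 kg/m³ = 0.001064 mg/L = 1.064 µg/L.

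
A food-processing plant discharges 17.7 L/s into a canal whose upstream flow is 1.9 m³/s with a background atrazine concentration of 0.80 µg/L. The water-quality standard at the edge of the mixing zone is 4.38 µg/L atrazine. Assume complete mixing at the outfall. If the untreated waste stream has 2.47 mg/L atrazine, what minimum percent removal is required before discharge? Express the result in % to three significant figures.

84.3 %

17.7 L/s = 0.0177 m³/s.
0.80 µg/L = 0.0008 mg/L.
4.38 µg/L = 0.00438 mg/L.
Mass balance: 0.00438·1.918 = 0.0177·Cₑ + 1.9·0.0008.
Cₑ = (0.0084 − 0.00152) / 0.0177 = 0.3887 mg/L.
Required removal = 1 − 0.3887/2.47 = 84.26 %.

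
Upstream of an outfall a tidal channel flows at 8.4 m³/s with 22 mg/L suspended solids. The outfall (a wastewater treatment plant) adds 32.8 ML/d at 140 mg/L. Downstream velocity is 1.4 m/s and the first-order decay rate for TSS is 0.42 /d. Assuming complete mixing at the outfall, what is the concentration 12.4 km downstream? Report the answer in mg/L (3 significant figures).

32.8 ML/d = 0.3796 m³/s.
After complete mixing, C₀ = (0.3796·140 + 8.4·22) / 8.78 = 27.1 mg/L.
Travel time t = 1.24e+04 m / 1.4 m/s = 8857 s = 0.1025 d.
C = 27.1·exp(−0.42·0.1025) = 27.1·0.9579 = 25.96 mg/L.

26.0 mg/L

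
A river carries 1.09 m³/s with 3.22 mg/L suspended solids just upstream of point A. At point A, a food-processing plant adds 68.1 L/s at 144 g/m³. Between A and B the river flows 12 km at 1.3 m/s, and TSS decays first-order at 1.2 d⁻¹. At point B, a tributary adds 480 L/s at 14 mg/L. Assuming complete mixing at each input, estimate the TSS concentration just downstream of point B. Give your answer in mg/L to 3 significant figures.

68.1 L/s = 0.0681 m³/s.
After input A: C = (1.09·3.22 + 0.0681·144) / 1.158 = 11.5 mg/L.
Over the 12 km reach to input B (t = 9231 s = 0.1068 d), decay gives C = 11.5·exp(−1.2·0.1068) = 10.11 mg/L.
480 L/s = 0.48 m³/s.
After input B: C = (1.158·10.11 + 0.48·14) / 1.638 = 11.25 mg/L.

11.3 mg/L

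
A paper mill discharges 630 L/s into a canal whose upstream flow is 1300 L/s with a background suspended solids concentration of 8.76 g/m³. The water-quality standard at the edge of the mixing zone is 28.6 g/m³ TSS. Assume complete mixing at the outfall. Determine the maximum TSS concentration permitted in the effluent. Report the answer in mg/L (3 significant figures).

69.5 mg/L

630 L/s = 0.63 m³/s.
1300 L/s = 1.3 m³/s.
Mass balance: 28.6·1.93 = 0.63·Cₑ + 1.3·8.76.
Cₑ = (55.2 − 11.39) / 0.63 = 69.54 mg/L.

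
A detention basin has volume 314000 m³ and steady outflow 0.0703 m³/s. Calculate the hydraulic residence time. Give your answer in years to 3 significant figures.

Q = 0.0703 m³/s × 3.156e+07 s/yr = 2.218e+06 m³/yr.
Hydraulic residence time τ = V/Q = 314000/2.218e+06 = 0.1415 yr.

0.142 yr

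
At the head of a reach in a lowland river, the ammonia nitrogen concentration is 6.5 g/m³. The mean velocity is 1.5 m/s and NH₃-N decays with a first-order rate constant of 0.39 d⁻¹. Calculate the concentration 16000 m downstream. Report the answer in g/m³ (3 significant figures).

6.19 g/m³

Travel time t = 16000 m / 1.5 m/s = 1.6e+04/1.5 = 1.067e+04 s = 0.1235 d.
First-order decay: C = 6.5·exp(−0.39·0.1235) = 6.5·0.953 = 6.194 g/m³.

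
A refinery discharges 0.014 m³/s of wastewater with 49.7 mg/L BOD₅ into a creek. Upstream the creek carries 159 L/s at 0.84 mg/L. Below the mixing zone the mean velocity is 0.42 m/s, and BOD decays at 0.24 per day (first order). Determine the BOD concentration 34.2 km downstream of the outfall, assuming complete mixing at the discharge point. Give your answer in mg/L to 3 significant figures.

159 L/s = 0.159 m³/s.
After complete mixing, C₀ = (0.014·49.7 + 0.159·0.84) / 0.173 = 4.794 mg/L.
Travel time t = 3.42e+04 m / 0.42 m/s = 8.143e+04 s = 0.9425 d.
C = 4.794·exp(−0.24·0.9425) = 4.794·0.7976 = 3.824 mg/L.

3.82 mg/L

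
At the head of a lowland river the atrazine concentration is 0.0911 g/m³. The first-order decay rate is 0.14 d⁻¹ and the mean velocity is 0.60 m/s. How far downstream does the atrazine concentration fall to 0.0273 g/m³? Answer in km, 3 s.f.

446 km

From C = C₀·e^(−kt), t = ln(C₀/C)/k = ln(0.0911/0.0273)/0.14 = 1.205/0.14 = 8.608 d.
Distance = v·t = 0.60 m/s × 7.437e+05 s = 4.462e+05 m = 446.2 km.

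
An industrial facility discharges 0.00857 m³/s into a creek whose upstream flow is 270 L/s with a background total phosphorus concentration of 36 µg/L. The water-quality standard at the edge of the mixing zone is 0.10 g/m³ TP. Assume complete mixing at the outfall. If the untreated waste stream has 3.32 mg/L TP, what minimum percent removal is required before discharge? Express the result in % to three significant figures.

270 L/s = 0.27 m³/s.
36 µg/L = 0.036 mg/L.
Mass balance: 0.1·0.2786 = 0.00857·Cₑ + 0.27·0.036.
Cₑ = (0.02786 − 0.00972) / 0.00857 = 2.116 mg/L.
Required removal = 1 − 2.116/3.32 = 36.25 %.

36.3 %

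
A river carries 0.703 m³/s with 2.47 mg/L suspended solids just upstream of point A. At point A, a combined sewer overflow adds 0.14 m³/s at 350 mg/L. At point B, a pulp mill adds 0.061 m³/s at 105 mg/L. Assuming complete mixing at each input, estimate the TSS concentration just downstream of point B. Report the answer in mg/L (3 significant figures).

63.2 mg/L

After input A: C = (0.703·2.47 + 0.14·350) / 0.843 = 60.19 mg/L.
After input B: C = (0.843·60.19 + 0.061·105) / 0.904 = 63.21 mg/L.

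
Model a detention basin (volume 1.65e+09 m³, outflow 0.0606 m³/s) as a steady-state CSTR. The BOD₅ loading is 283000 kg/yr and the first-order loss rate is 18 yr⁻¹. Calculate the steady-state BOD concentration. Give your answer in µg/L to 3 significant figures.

Outflow Q = 0.0606 m³/s × 3.156e+07 s/yr = 1.912e+06 m³/yr.
Steady-state CSTR mass balance: W = Q·C + k·V·C, so C = W/(Q + kV).
Q + kV = 1.912e+06 + 18·1.65e+09 = 2.97e+10 m³/yr.
C = 283000/2.97e+10 = 9.528e-06 kg/m³ = 0.009528 mg/L = 9.528 µg/L.

9.53 µg/L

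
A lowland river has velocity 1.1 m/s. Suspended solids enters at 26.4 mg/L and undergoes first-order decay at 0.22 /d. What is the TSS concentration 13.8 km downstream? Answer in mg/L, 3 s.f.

Travel time t = 13.8 km / 1.1 m/s = 1.38e+04/1.1 = 1.255e+04 s = 0.1452 d.
First-order decay: C = 26.4·exp(−0.22·0.1452) = 26.4·0.9686 = 25.57 mg/L.

25.6 mg/L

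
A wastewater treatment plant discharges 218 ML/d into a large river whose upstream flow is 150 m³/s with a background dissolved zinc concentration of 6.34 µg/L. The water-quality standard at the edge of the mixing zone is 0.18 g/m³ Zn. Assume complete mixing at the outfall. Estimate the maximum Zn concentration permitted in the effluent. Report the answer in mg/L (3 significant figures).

10.5 mg/L

218 ML/d = 2.523 m³/s.
6.34 µg/L = 0.00634 mg/L.
Mass balance: 0.18·152.5 = 2.523·Cₑ + 150·0.00634.
Cₑ = (27.45 − 0.951) / 2.523 = 10.5 mg/L.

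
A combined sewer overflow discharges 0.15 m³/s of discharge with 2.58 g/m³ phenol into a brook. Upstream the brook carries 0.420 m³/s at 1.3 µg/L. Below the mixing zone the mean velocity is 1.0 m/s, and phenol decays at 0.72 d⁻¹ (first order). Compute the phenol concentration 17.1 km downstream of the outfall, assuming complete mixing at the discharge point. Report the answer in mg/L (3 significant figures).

1.3 µg/L = 0.0013 mg/L.
After complete mixing, C₀ = (0.15·2.58 + 0.42·0.0013) / 0.57 = 0.6799 mg/L.
Travel time t = 1.71e+04 m / 1.0 m/s = 1.71e+04 s = 0.1979 d.
C = 0.6799·exp(−0.72·0.1979) = 0.6799·0.8672 = 0.5896 mg/L.

0.590 mg/L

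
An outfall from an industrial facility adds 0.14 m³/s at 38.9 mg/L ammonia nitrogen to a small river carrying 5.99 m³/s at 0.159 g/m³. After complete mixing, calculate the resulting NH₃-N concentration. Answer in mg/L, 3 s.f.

1.04 mg/L

Conservation of mass across the mixing zone: C = (0.14·38.9 + 5.99·0.159) / (0.14 + 5.99) = 6.398/6.13 = 1.044 mg/L.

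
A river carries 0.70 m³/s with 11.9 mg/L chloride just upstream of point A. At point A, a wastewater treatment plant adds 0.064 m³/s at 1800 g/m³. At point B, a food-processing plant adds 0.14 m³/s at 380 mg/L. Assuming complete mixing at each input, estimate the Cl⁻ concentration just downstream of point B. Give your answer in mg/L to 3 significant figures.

After input A: C = (0.7·11.9 + 0.064·1800) / 0.764 = 161.7 mg/L.
After input B: C = (0.764·161.7 + 0.14·380) / 0.904 = 195.5 mg/L.

195 mg/L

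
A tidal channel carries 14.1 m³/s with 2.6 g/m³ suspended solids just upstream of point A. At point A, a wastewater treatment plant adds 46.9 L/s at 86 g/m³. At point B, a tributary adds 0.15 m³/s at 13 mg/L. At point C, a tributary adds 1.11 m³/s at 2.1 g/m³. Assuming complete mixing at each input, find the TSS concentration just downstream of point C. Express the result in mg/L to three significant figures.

2.92 mg/L

46.9 L/s = 0.0469 m³/s.
After input A: C = (14.1·2.6 + 0.0469·86) / 14.15 = 2.876 mg/L.
After input B: C = (14.15·2.876 + 0.15·13) / 14.3 = 2.983 mg/L.
After input C: C = (14.3·2.983 + 1.11·2.1) / 15.41 = 2.919 mg/L.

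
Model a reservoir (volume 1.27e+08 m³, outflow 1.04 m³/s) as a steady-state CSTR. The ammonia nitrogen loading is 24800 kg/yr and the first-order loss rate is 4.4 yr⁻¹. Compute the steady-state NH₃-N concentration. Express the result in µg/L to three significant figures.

41.9 µg/L

Outflow Q = 1.04 m³/s × 3.156e+07 s/yr = 3.282e+07 m³/yr.
Steady-state CSTR mass balance: W = Q·C + k·V·C, so C = W/(Q + kV).
Q + kV = 3.282e+07 + 4.4·1.27e+08 = 5.916e+08 m³/yr.
C = 24800/5.916e+08 = 4.192e-05 kg/m³ = 0.04192 mg/L = 41.92 µg/L.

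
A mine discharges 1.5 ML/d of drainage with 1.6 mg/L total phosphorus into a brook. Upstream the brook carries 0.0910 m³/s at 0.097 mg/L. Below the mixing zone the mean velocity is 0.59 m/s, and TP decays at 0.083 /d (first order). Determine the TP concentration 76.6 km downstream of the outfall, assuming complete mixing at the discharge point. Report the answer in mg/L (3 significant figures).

1.5 ML/d = 0.01736 m³/s.
After complete mixing, C₀ = (0.01736·1.6 + 0.091·0.097) / 0.1084 = 0.3378 mg/L.
Travel time t = 7.66e+04 m / 0.59 m/s = 1.298e+05 s = 1.503 d.
C = 0.3378·exp(−0.083·1.503) = 0.3378·0.8827 = 0.2982 mg/L.

0.298 mg/L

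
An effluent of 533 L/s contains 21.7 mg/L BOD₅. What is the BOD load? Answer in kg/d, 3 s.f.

533 L/s = 0.533 m³/s.
Mass flux = Q·C = 0.533 m³/s × 21.7 g/m³ = 11.57 g/s.
= 11.57 g/s × 86.4 = 999.3 kg/d.

999 kg/d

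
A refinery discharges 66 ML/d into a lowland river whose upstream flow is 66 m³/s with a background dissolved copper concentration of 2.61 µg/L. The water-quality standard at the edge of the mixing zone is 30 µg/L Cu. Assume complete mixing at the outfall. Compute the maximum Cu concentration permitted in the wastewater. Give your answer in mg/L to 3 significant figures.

2.40 mg/L

66 ML/d = 0.7639 m³/s.
2.61 µg/L = 0.00261 mg/L.
30 µg/L = 0.03 mg/L.
Mass balance: 0.03·66.76 = 0.7639·Cₑ + 66·0.00261.
Cₑ = (2.003 − 0.1723) / 0.7639 = 2.396 mg/L.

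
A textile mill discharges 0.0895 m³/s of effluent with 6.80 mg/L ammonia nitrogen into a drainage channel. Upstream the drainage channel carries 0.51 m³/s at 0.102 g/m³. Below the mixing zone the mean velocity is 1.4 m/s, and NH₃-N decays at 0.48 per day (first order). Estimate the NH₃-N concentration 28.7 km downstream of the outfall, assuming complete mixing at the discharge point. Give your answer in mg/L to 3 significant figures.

0.983 mg/L

After complete mixing, C₀ = (0.0895·6.8 + 0.51·0.102) / 0.5995 = 1.102 mg/L.
Travel time t = 2.87e+04 m / 1.4 m/s = 2.05e+04 s = 0.2373 d.
C = 1.102·exp(−0.48·0.2373) = 1.102·0.8924 = 0.9833 mg/L.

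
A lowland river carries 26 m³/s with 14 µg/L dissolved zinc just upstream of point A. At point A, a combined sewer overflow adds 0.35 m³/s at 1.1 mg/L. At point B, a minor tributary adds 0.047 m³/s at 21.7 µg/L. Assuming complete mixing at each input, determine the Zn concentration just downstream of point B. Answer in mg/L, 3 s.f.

0.0284 mg/L

14 µg/L = 0.014 mg/L.
After input A: C = (26·0.014 + 0.35·1.1) / 26.35 = 0.02843 mg/L.
21.7 µg/L = 0.0217 mg/L.
After input B: C = (26.35·0.02843 + 0.047·0.0217) / 26.4 = 0.02841 mg/L.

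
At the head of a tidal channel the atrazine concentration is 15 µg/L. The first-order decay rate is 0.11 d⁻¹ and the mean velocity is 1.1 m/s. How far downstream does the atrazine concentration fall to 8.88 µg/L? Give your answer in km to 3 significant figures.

453 km

From C = C₀·e^(−kt), t = ln(C₀/C)/k = ln(15/8.88)/0.11 = 0.5242/0.11 = 4.766 d.
Distance = v·t = 1.1 m/s × 4.118e+05 s = 4.53e+05 m = 453 km.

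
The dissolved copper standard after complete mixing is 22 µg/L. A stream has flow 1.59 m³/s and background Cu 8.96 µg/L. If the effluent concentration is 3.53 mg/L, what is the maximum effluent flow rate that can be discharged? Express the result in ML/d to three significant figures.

8.96 µg/L = 0.00896 mg/L.
22 µg/L = 0.022 mg/L.
Mass balance at complete mixing: C_std·(Q_w + Q_r) = Q_w·C_e + Q_r·C_b.
Rearranging, Q_w = Q_r·(C_std − C_b)/(C_e − C_std) = 1.59·(0.022 − 0.00896) / (3.53 − 0.022) = 0.00591 m³/s.
= 0.5107 ML/d.

0.511 ML/d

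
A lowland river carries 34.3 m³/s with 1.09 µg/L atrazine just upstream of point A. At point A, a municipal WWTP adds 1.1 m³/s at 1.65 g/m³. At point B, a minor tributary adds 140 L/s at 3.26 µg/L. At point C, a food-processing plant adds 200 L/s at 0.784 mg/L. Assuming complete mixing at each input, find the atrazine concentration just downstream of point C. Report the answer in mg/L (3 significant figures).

1.09 µg/L = 0.00109 mg/L.
After input A: C = (34.3·0.00109 + 1.1·1.65) / 35.4 = 0.05233 mg/L.
140 L/s = 0.14 m³/s.
3.26 µg/L = 0.00326 mg/L.
After input B: C = (35.4·0.05233 + 0.14·0.00326) / 35.54 = 0.05213 mg/L.
200 L/s = 0.2 m³/s.
After input C: C = (35.54·0.05213 + 0.2·0.784) / 35.74 = 0.05623 mg/L.

0.0562 mg/L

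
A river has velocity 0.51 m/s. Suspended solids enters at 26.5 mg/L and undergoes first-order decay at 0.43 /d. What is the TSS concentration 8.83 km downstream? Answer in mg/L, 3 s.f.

Travel time t = 8.83 km / 0.51 m/s = 8830/0.51 = 1.731e+04 s = 0.2004 d.
First-order decay: C = 26.5·exp(−0.43·0.2004) = 26.5·0.9174 = 24.31 mg/L.

24.3 mg/L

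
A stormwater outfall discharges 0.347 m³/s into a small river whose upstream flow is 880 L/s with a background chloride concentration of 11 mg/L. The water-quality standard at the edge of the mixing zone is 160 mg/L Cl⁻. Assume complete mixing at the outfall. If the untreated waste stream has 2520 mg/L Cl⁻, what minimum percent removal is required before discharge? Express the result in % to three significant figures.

880 L/s = 0.88 m³/s.
Mass balance: 160·1.227 = 0.347·Cₑ + 0.88·11.
Cₑ = (196.3 − 9.68) / 0.347 = 537.9 mg/L.
Required removal = 1 − 537.9/2520 = 78.66 %.

78.7 %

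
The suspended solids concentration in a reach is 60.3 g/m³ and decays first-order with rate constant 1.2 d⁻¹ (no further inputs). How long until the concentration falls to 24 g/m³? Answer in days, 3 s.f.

t = ln(C₀/C)/k = ln(60.3/24)/1.2 = 0.9213/1.2 = 0.7677 d.

0.768 d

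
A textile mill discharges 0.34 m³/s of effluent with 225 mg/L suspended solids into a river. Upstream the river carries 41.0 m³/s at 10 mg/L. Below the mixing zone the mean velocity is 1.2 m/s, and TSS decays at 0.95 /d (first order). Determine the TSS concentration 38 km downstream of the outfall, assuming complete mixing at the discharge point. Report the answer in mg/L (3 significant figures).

8.31 mg/L

After complete mixing, C₀ = (0.34·225 + 41·10) / 41.34 = 11.77 mg/L.
Travel time t = 3.8e+04 m / 1.2 m/s = 3.167e+04 s = 0.3665 d.
C = 11.77·exp(−0.95·0.3665) = 11.77·0.706 = 8.308 mg/L.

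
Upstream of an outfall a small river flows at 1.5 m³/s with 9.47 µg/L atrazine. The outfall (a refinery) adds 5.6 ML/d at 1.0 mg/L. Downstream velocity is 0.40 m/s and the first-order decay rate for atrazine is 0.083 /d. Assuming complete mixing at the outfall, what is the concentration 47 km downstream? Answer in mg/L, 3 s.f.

5.6 ML/d = 0.06481 m³/s.
9.47 µg/L = 0.00947 mg/L.
After complete mixing, C₀ = (0.06481·1 + 1.5·0.00947) / 1.565 = 0.0505 mg/L.
Travel time t = 4.7e+04 m / 0.40 m/s = 1.175e+05 s = 1.36 d.
C = 0.0505·exp(−0.083·1.36) = 0.0505·0.8933 = 0.04511 mg/L.

0.0451 mg/L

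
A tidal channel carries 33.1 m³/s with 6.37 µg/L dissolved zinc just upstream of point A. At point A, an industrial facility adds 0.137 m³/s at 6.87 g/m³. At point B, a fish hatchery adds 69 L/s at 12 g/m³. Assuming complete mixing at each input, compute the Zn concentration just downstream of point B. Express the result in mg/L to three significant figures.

0.0594 mg/L

6.37 µg/L = 0.00637 mg/L.
After input A: C = (33.1·0.00637 + 0.137·6.87) / 33.24 = 0.03466 mg/L.
69 L/s = 0.069 m³/s.
After input B: C = (33.24·0.03466 + 0.069·12) / 33.31 = 0.05945 mg/L.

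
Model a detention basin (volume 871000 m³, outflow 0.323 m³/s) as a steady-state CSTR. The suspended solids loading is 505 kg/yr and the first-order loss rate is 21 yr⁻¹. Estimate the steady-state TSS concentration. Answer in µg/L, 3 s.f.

17.7 µg/L

Outflow Q = 0.323 m³/s × 3.156e+07 s/yr = 1.019e+07 m³/yr.
Steady-state CSTR mass balance: W = Q·C + k·V·C, so C = W/(Q + kV).
Q + kV = 1.019e+07 + 21·871000 = 2.848e+07 m³/yr.
C = 505/2.848e+07 = 1.773e-05 kg/m³ = 0.01773 mg/L = 17.73 µg/L.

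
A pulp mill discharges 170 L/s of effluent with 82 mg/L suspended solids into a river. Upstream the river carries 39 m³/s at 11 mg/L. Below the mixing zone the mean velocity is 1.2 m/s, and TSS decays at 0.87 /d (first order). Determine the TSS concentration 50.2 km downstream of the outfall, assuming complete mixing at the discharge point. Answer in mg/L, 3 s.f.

170 L/s = 0.17 m³/s.
After complete mixing, C₀ = (0.17·82 + 39·11) / 39.17 = 11.31 mg/L.
Travel time t = 5.02e+04 m / 1.2 m/s = 4.183e+04 s = 0.4842 d.
C = 11.31·exp(−0.87·0.4842) = 11.31·0.6562 = 7.421 mg/L.

7.42 mg/L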